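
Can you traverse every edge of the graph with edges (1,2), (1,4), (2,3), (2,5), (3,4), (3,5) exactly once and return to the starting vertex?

Step 1: Find the degree of each vertex:
  deg(1) = 2
  deg(2) = 3
  deg(3) = 3
  deg(4) = 2
  deg(5) = 2

Step 2: Count vertices with odd degree:
  Odd-degree vertices: 2, 3 (2 total)

Step 3: Apply Euler's theorem:
  - Eulerian circuit exists iff graph is connected and all vertices have even degree
  - Eulerian path exists iff graph is connected and has 0 or 2 odd-degree vertices

Graph is connected with exactly 2 odd-degree vertices (2, 3).
Eulerian path exists (starting and ending at the odd-degree vertices), but no Eulerian circuit.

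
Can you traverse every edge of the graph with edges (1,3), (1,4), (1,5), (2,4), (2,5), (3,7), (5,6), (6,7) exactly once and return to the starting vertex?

Step 1: Find the degree of each vertex:
  deg(1) = 3
  deg(2) = 2
  deg(3) = 2
  deg(4) = 2
  deg(5) = 3
  deg(6) = 2
  deg(7) = 2

Step 2: Count vertices with odd degree:
  Odd-degree vertices: 1, 5 (2 total)

Step 3: Apply Euler's theorem:
  - Eulerian circuit exists iff graph is connected and all vertices have even degree
  - Eulerian path exists iff graph is connected and has 0 or 2 odd-degree vertices

Graph is connected with exactly 2 odd-degree vertices (1, 5).
Eulerian path exists (starting and ending at the odd-degree vertices), but no Eulerian circuit.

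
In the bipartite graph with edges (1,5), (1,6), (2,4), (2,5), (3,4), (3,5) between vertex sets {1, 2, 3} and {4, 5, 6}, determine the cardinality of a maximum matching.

Step 1: List the neighbors of each left vertex:
  1: 5, 6
  2: 4, 5
  3: 4, 5

Step 2: Greedily match left vertices, then look for augmenting paths:
  Match 1 -- 6
  Match 2 -- 4
  Match 3 -- 5
  No augmenting path remains.

Step 3: Verify this is maximum:
  Matching size 3 = min(|L|, |R|) = min(3, 3), which is an upper bound, so this matching is maximum.

Maximum matching: {(1,6), (2,4), (3,5)}
Size: 3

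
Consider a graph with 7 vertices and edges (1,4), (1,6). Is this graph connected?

Step 1: Build adjacency list from edges:
  1: 4, 6
  2: (none)
  3: (none)
  4: 1
  5: (none)
  6: 1
  7: (none)

Step 2: Run BFS/DFS from vertex 1:
  Visited: {1, 4, 6}
  Reached 3 of 7 vertices

Step 3: Only 3 of 7 vertices reached. Graph is disconnected.
Connected components: {1, 4, 6}, {2}, {3}, {5}, {7}
Answer: No, the graph is not connected (5 components).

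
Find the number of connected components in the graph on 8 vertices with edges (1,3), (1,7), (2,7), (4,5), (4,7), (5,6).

Step 1: Build adjacency list from edges:
  1: 3, 7
  2: 7
  3: 1
  4: 5, 7
  5: 4, 6
  6: 5
  7: 1, 2, 4
  8: (none)

Step 2: Run BFS/DFS from vertex 1:
  Visited: {1, 3, 7, 2, 4, 5, 6}
  Reached 7 of 8 vertices

Step 3: Only 7 of 8 vertices reached. Graph is disconnected.
Connected components: {1, 2, 3, 4, 5, 6, 7}, {8}
Number of connected components: 2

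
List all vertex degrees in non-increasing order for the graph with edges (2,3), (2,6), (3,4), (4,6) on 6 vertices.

Step 1: Count edges incident to each vertex:
  deg(1) = 0 (neighbors: none)
  deg(2) = 2 (neighbors: 3, 6)
  deg(3) = 2 (neighbors: 2, 4)
  deg(4) = 2 (neighbors: 3, 6)
  deg(5) = 0 (neighbors: none)
  deg(6) = 2 (neighbors: 2, 4)

Step 2: Sort degrees in non-increasing order:
  Degrees: [0, 2, 2, 2, 0, 2] -> sorted: [2, 2, 2, 2, 0, 0]

Degree sequence: [2, 2, 2, 2, 0, 0]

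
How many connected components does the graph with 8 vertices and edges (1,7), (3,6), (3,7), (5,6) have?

Step 1: Build adjacency list from edges:
  1: 7
  2: (none)
  3: 6, 7
  4: (none)
  5: 6
  6: 3, 5
  7: 1, 3
  8: (none)

Step 2: Run BFS/DFS from vertex 1:
  Visited: {1, 7, 3, 6, 5}
  Reached 5 of 8 vertices

Step 3: Only 5 of 8 vertices reached. Graph is disconnected.
Connected components: {1, 3, 5, 6, 7}, {2}, {4}, {8}
Number of connected components: 4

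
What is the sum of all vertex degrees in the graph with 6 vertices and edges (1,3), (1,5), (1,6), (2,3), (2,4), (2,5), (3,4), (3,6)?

Step 1: Count edges incident to each vertex:
  deg(1) = 3 (neighbors: 3, 5, 6)
  deg(2) = 3 (neighbors: 3, 4, 5)
  deg(3) = 4 (neighbors: 1, 2, 4, 6)
  deg(4) = 2 (neighbors: 2, 3)
  deg(5) = 2 (neighbors: 1, 2)
  deg(6) = 2 (neighbors: 1, 3)

Step 2: Sum all degrees:
  3 + 3 + 4 + 2 + 2 + 2 = 16

Verification: sum of degrees = 2 * |E| = 2 * 8 = 16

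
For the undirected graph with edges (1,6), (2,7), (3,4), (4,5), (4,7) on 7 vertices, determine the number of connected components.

Step 1: Build adjacency list from edges:
  1: 6
  2: 7
  3: 4
  4: 3, 5, 7
  5: 4
  6: 1
  7: 2, 4

Step 2: Run BFS/DFS from vertex 1:
  Visited: {1, 6}
  Reached 2 of 7 vertices

Step 3: Only 2 of 7 vertices reached. Graph is disconnected.
Connected components: {1, 6}, {2, 3, 4, 5, 7}
Number of connected components: 2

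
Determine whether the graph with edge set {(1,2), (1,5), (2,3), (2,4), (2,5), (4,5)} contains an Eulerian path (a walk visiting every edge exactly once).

Step 1: Find the degree of each vertex:
  deg(1) = 2
  deg(2) = 4
  deg(3) = 1
  deg(4) = 2
  deg(5) = 3

Step 2: Count vertices with odd degree:
  Odd-degree vertices: 3, 5 (2 total)

Step 3: Apply Euler's theorem:
  - Eulerian circuit exists iff graph is connected and all vertices have even degree
  - Eulerian path exists iff graph is connected and has 0 or 2 odd-degree vertices

Graph is connected with exactly 2 odd-degree vertices (3, 5).
Eulerian path exists (starting and ending at the odd-degree vertices), but no Eulerian circuit.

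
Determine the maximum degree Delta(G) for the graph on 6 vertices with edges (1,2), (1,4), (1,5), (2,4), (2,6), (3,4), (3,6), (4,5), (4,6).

Step 1: Count edges incident to each vertex:
  deg(1) = 3 (neighbors: 2, 4, 5)
  deg(2) = 3 (neighbors: 1, 4, 6)
  deg(3) = 2 (neighbors: 4, 6)
  deg(4) = 5 (neighbors: 1, 2, 3, 5, 6)
  deg(5) = 2 (neighbors: 1, 4)
  deg(6) = 3 (neighbors: 2, 3, 4)

Step 2: Find maximum:
  max(3, 3, 2, 5, 2, 3) = 5 (vertex 4)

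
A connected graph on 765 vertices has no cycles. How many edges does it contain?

A tree on n vertices always has exactly n - 1 edges.
For n = 765: edges = 765 - 1 = 764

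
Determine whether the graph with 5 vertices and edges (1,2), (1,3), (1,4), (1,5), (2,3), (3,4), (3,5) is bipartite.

Step 1: Attempt 2-coloring using BFS:
  Start at vertex 1, assign color 0
  Color vertex 2 with color 1 (neighbor of 1)
  Color vertex 3 with color 1 (neighbor of 1)
  Color vertex 4 with color 1 (neighbor of 1)
  Color vertex 5 with color 1 (neighbor of 1)

Step 2: Conflict found! Vertices 2 and 3 are adjacent but have the same color.
This means the graph contains an odd cycle.

The graph is NOT bipartite.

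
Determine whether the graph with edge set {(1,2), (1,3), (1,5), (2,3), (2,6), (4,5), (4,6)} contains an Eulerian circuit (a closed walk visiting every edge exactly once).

Step 1: Find the degree of each vertex:
  deg(1) = 3
  deg(2) = 3
  deg(3) = 2
  deg(4) = 2
  deg(5) = 2
  deg(6) = 2

Step 2: Count vertices with odd degree:
  Odd-degree vertices: 1, 2 (2 total)

Step 3: Apply Euler's theorem:
  - Eulerian circuit exists iff graph is connected and all vertices have even degree
  - Eulerian path exists iff graph is connected and has 0 or 2 odd-degree vertices

Graph is connected with exactly 2 odd-degree vertices (1, 2).
Eulerian path exists (starting and ending at the odd-degree vertices), but no Eulerian circuit.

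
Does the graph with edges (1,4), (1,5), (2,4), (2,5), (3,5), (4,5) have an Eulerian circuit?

Step 1: Find the degree of each vertex:
  deg(1) = 2
  deg(2) = 2
  deg(3) = 1
  deg(4) = 3
  deg(5) = 4

Step 2: Count vertices with odd degree:
  Odd-degree vertices: 3, 4 (2 total)

Step 3: Apply Euler's theorem:
  - Eulerian circuit exists iff graph is connected and all vertices have even degree
  - Eulerian path exists iff graph is connected and has 0 or 2 odd-degree vertices

Graph is connected with exactly 2 odd-degree vertices (3, 4).
Eulerian path exists (starting and ending at the odd-degree vertices), but no Eulerian circuit.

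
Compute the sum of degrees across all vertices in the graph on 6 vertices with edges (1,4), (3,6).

Step 1: Count edges incident to each vertex:
  deg(1) = 1 (neighbors: 4)
  deg(2) = 0 (neighbors: none)
  deg(3) = 1 (neighbors: 6)
  deg(4) = 1 (neighbors: 1)
  deg(5) = 0 (neighbors: none)
  deg(6) = 1 (neighbors: 3)

Step 2: Sum all degrees:
  1 + 0 + 1 + 1 + 0 + 1 = 4

Verification: sum of degrees = 2 * |E| = 2 * 2 = 4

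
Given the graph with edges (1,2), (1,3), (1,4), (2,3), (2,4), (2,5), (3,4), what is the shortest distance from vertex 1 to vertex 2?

Step 1: Build adjacency list:
  1: 2, 3, 4
  2: 1, 3, 4, 5
  3: 1, 2, 4
  4: 1, 2, 3
  5: 2

Step 2: BFS from vertex 1 to find shortest path to 2:
  vertex 2 reached at distance 1

Step 3: Shortest path: 1 -> 2
Path length: 1 edge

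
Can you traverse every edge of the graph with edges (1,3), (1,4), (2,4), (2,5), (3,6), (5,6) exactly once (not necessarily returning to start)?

Step 1: Find the degree of each vertex:
  deg(1) = 2
  deg(2) = 2
  deg(3) = 2
  deg(4) = 2
  deg(5) = 2
  deg(6) = 2

Step 2: Count vertices with odd degree:
  All vertices have even degree (0 odd-degree vertices)

Step 3: Apply Euler's theorem:
  - Eulerian circuit exists iff graph is connected and all vertices have even degree
  - Eulerian path exists iff graph is connected and has 0 or 2 odd-degree vertices

Graph is connected with 0 odd-degree vertices.
Both Eulerian circuit and Eulerian path exist.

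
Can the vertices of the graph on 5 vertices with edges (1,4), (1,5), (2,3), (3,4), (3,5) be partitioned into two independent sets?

Step 1: Attempt 2-coloring using BFS:
  Start at vertex 1, assign color 0
  Color vertex 4 with color 1 (neighbor of 1)
  Color vertex 5 with color 1 (neighbor of 1)
  Color vertex 3 with color 0 (neighbor of 4)
  Color vertex 2 with color 1 (neighbor of 3)

Step 2: 2-coloring succeeded. No conflicts found.
  Set A (color 0): {1, 3}
  Set B (color 1): {2, 4, 5}

The graph is bipartite with partition {1, 3}, {2, 4, 5}.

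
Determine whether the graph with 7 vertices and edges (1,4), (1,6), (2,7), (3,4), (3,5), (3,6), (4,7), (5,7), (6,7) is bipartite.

Step 1: Attempt 2-coloring using BFS:
  Start at vertex 1, assign color 0
  Color vertex 4 with color 1 (neighbor of 1)
  Color vertex 6 with color 1 (neighbor of 1)
  Color vertex 3 with color 0 (neighbor of 4)
  Color vertex 7 with color 0 (neighbor of 4)
  Color vertex 5 with color 1 (neighbor of 3)
  Color vertex 2 with color 1 (neighbor of 7)

Step 2: 2-coloring succeeded. No conflicts found.
  Set A (color 0): {1, 3, 7}
  Set B (color 1): {2, 4, 5, 6}

The graph is bipartite with partition {1, 3, 7}, {2, 4, 5, 6}.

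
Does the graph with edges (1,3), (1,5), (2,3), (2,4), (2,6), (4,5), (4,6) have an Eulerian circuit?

Step 1: Find the degree of each vertex:
  deg(1) = 2
  deg(2) = 3
  deg(3) = 2
  deg(4) = 3
  deg(5) = 2
  deg(6) = 2

Step 2: Count vertices with odd degree:
  Odd-degree vertices: 2, 4 (2 total)

Step 3: Apply Euler's theorem:
  - Eulerian circuit exists iff graph is connected and all vertices have even degree
  - Eulerian path exists iff graph is connected and has 0 or 2 odd-degree vertices

Graph is connected with exactly 2 odd-degree vertices (2, 4).
Eulerian path exists (starting and ending at the odd-degree vertices), but no Eulerian circuit.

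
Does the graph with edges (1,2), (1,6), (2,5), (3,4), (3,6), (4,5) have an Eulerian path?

Step 1: Find the degree of each vertex:
  deg(1) = 2
  deg(2) = 2
  deg(3) = 2
  deg(4) = 2
  deg(5) = 2
  deg(6) = 2

Step 2: Count vertices with odd degree:
  All vertices have even degree (0 odd-degree vertices)

Step 3: Apply Euler's theorem:
  - Eulerian circuit exists iff graph is connected and all vertices have even degree
  - Eulerian path exists iff graph is connected and has 0 or 2 odd-degree vertices

Graph is connected with 0 odd-degree vertices.
Both Eulerian circuit and Eulerian path exist.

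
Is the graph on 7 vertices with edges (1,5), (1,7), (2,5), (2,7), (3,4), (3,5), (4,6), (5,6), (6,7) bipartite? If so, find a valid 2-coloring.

Step 1: Attempt 2-coloring using BFS:
  Start at vertex 1, assign color 0
  Color vertex 5 with color 1 (neighbor of 1)
  Color vertex 7 with color 1 (neighbor of 1)
  Color vertex 2 with color 0 (neighbor of 5)
  Color vertex 3 with color 0 (neighbor of 5)
  Color vertex 6 with color 0 (neighbor of 5)
  Color vertex 4 with color 1 (neighbor of 3)

Step 2: 2-coloring succeeded. No conflicts found.
  Set A (color 0): {1, 2, 3, 6}
  Set B (color 1): {4, 5, 7}

The graph is bipartite with partition {1, 2, 3, 6}, {4, 5, 7}.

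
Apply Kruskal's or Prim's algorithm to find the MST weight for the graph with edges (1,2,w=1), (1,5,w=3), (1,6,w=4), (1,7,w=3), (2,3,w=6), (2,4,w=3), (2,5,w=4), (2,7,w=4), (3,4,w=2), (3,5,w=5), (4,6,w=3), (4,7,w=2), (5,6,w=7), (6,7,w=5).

Apply Kruskal's algorithm (sort edges by weight, add if no cycle):

Sorted edges by weight:
  (1,2) w=1
  (3,4) w=2
  (4,7) w=2
  (1,5) w=3
  (1,7) w=3
  (2,4) w=3
  (4,6) w=3
  (1,6) w=4
  (2,7) w=4
  (2,5) w=4
  (3,5) w=5
  (6,7) w=5
  (2,3) w=6
  (5,6) w=7

Add edge (1,2) w=1 -- no cycle. Running total: 1
Add edge (3,4) w=2 -- no cycle. Running total: 3
Add edge (4,7) w=2 -- no cycle. Running total: 5
Add edge (1,5) w=3 -- no cycle. Running total: 8
Add edge (1,7) w=3 -- no cycle. Running total: 11
Skip edge (2,4) w=3 -- would create cycle
Add edge (4,6) w=3 -- no cycle. Running total: 14

MST edges: (1,2,w=1), (3,4,w=2), (4,7,w=2), (1,5,w=3), (1,7,w=3), (4,6,w=3)
Total MST weight: 1 + 2 + 2 + 3 + 3 + 3 = 14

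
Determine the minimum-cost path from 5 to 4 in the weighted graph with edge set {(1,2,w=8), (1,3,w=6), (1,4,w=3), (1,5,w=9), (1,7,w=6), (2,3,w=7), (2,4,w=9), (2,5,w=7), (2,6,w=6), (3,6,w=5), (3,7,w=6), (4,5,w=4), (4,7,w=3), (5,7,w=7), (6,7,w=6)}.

Step 1: Build adjacency list with weights:
  1: 2(w=8), 3(w=6), 4(w=3), 5(w=9), 7(w=6)
  2: 1(w=8), 3(w=7), 4(w=9), 5(w=7), 6(w=6)
  3: 1(w=6), 2(w=7), 6(w=5), 7(w=6)
  4: 1(w=3), 2(w=9), 5(w=4), 7(w=3)
  5: 1(w=9), 2(w=7), 4(w=4), 7(w=7)
  6: 2(w=6), 3(w=5), 7(w=6)
  7: 1(w=6), 3(w=6), 4(w=3), 5(w=7), 6(w=6)

Step 2: Apply Dijkstra's algorithm from vertex 5:
  Visit vertex 5 (distance=0)
    Update dist[1] = 9
    Update dist[2] = 7
    Update dist[4] = 4
    Update dist[7] = 7
  Visit vertex 4 (distance=4)
    Update dist[1] = 7

Step 3: Shortest path: 5 -> 4
Total weight: 4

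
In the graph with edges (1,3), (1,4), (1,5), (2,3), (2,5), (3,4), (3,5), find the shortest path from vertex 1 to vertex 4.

Step 1: Build adjacency list:
  1: 3, 4, 5
  2: 3, 5
  3: 1, 2, 4, 5
  4: 1, 3
  5: 1, 2, 3

Step 2: BFS from vertex 1 to find shortest path to 4:
  vertex 3 reached at distance 1
  vertex 4 reached at distance 1

Step 3: Shortest path: 1 -> 4
Path length: 1 edge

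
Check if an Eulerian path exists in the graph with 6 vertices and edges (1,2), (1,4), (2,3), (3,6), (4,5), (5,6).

Step 1: Find the degree of each vertex:
  deg(1) = 2
  deg(2) = 2
  deg(3) = 2
  deg(4) = 2
  deg(5) = 2
  deg(6) = 2

Step 2: Count vertices with odd degree:
  All vertices have even degree (0 odd-degree vertices)

Step 3: Apply Euler's theorem:
  - Eulerian circuit exists iff graph is connected and all vertices have even degree
  - Eulerian path exists iff graph is connected and has 0 or 2 odd-degree vertices

Graph is connected with 0 odd-degree vertices.
Both Eulerian circuit and Eulerian path exist.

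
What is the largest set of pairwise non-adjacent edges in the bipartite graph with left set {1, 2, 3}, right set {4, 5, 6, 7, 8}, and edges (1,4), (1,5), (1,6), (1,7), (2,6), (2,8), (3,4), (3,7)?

Step 1: List the neighbors of each left vertex:
  1: 4, 5, 6, 7
  2: 6, 8
  3: 4, 7

Step 2: Greedily match left vertices, then look for augmenting paths:
  Match 1 -- 4
  Match 2 -- 6
  Match 3 -- 7
  No augmenting path remains.

Step 3: Verify this is maximum:
  Matching size 3 = min(|L|, |R|) = min(3, 5), which is an upper bound, so this matching is maximum.

Maximum matching: {(1,4), (2,6), (3,7)}
Size: 3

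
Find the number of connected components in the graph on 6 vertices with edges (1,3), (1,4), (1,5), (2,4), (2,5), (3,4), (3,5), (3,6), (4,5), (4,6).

Step 1: Build adjacency list from edges:
  1: 3, 4, 5
  2: 4, 5
  3: 1, 4, 5, 6
  4: 1, 2, 3, 5, 6
  5: 1, 2, 3, 4
  6: 3, 4

Step 2: Run BFS/DFS from vertex 1:
  Visited: {1, 3, 4, 5, 6, 2}
  Reached 6 of 6 vertices

Step 3: All 6 vertices reached from vertex 1, so the graph is connected.
Number of connected components: 1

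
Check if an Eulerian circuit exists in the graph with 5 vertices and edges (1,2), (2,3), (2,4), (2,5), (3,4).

Step 1: Find the degree of each vertex:
  deg(1) = 1
  deg(2) = 4
  deg(3) = 2
  deg(4) = 2
  deg(5) = 1

Step 2: Count vertices with odd degree:
  Odd-degree vertices: 1, 5 (2 total)

Step 3: Apply Euler's theorem:
  - Eulerian circuit exists iff graph is connected and all vertices have even degree
  - Eulerian path exists iff graph is connected and has 0 or 2 odd-degree vertices

Graph is connected with exactly 2 odd-degree vertices (1, 5).
Eulerian path exists (starting and ending at the odd-degree vertices), but no Eulerian circuit.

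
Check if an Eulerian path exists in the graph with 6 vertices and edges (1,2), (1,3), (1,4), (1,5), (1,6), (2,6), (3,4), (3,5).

Step 1: Find the degree of each vertex:
  deg(1) = 5
  deg(2) = 2
  deg(3) = 3
  deg(4) = 2
  deg(5) = 2
  deg(6) = 2

Step 2: Count vertices with odd degree:
  Odd-degree vertices: 1, 3 (2 total)

Step 3: Apply Euler's theorem:
  - Eulerian circuit exists iff graph is connected and all vertices have even degree
  - Eulerian path exists iff graph is connected and has 0 or 2 odd-degree vertices

Graph is connected with exactly 2 odd-degree vertices (1, 3).
Eulerian path exists (starting and ending at the odd-degree vertices), but no Eulerian circuit.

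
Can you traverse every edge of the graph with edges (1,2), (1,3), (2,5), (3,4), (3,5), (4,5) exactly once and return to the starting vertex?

Step 1: Find the degree of each vertex:
  deg(1) = 2
  deg(2) = 2
  deg(3) = 3
  deg(4) = 2
  deg(5) = 3

Step 2: Count vertices with odd degree:
  Odd-degree vertices: 3, 5 (2 total)

Step 3: Apply Euler's theorem:
  - Eulerian circuit exists iff graph is connected and all vertices have even degree
  - Eulerian path exists iff graph is connected and has 0 or 2 odd-degree vertices

Graph is connected with exactly 2 odd-degree vertices (3, 5).
Eulerian path exists (starting and ending at the odd-degree vertices), but no Eulerian circuit.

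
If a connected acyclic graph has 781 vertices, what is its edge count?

A tree on n vertices always has exactly n - 1 edges.
For n = 781: edges = 781 - 1 = 780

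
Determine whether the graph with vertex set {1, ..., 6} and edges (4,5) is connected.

Step 1: Build adjacency list from edges:
  1: (none)
  2: (none)
  3: (none)
  4: 5
  5: 4
  6: (none)

Step 2: Run BFS/DFS from vertex 1:
  Visited: {1}
  Reached 1 of 6 vertices

Step 3: Only 1 of 6 vertices reached. Graph is disconnected.
Connected components: {1}, {2}, {3}, {4, 5}, {6}
Answer: No, the graph is not connected (5 components).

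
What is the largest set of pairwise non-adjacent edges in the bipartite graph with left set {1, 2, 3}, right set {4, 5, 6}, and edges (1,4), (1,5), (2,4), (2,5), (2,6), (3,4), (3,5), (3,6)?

Step 1: List the neighbors of each left vertex:
  1: 4, 5
  2: 4, 5, 6
  3: 4, 5, 6

Step 2: Greedily match left vertices, then look for augmenting paths:
  Match 1 -- 4
  Match 2 -- 5
  Match 3 -- 6
  No augmenting path remains.

Step 3: Verify this is maximum:
  Matching size 3 = min(|L|, |R|) = min(3, 3), which is an upper bound, so this matching is maximum.

Maximum matching: {(1,4), (2,5), (3,6)}
Size: 3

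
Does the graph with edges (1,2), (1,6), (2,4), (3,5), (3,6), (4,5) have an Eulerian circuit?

Step 1: Find the degree of each vertex:
  deg(1) = 2
  deg(2) = 2
  deg(3) = 2
  deg(4) = 2
  deg(5) = 2
  deg(6) = 2

Step 2: Count vertices with odd degree:
  All vertices have even degree (0 odd-degree vertices)

Step 3: Apply Euler's theorem:
  - Eulerian circuit exists iff graph is connected and all vertices have even degree
  - Eulerian path exists iff graph is connected and has 0 or 2 odd-degree vertices

Graph is connected with 0 odd-degree vertices.
Both Eulerian circuit and Eulerian path exist.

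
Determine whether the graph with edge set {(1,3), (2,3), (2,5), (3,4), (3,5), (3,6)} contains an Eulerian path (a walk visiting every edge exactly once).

Step 1: Find the degree of each vertex:
  deg(1) = 1
  deg(2) = 2
  deg(3) = 5
  deg(4) = 1
  deg(5) = 2
  deg(6) = 1

Step 2: Count vertices with odd degree:
  Odd-degree vertices: 1, 3, 4, 6 (4 total)

Step 3: Apply Euler's theorem:
  - Eulerian circuit exists iff graph is connected and all vertices have even degree
  - Eulerian path exists iff graph is connected and has 0 or 2 odd-degree vertices

Graph has 4 odd-degree vertices (need 0 or 2).
Neither Eulerian path nor Eulerian circuit exists.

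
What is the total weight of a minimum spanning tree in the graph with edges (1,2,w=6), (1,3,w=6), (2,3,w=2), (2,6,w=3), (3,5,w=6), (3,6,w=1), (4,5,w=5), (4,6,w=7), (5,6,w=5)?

Apply Kruskal's algorithm (sort edges by weight, add if no cycle):

Sorted edges by weight:
  (3,6) w=1
  (2,3) w=2
  (2,6) w=3
  (4,5) w=5
  (5,6) w=5
  (1,2) w=6
  (1,3) w=6
  (3,5) w=6
  (4,6) w=7

Add edge (3,6) w=1 -- no cycle. Running total: 1
Add edge (2,3) w=2 -- no cycle. Running total: 3
Skip edge (2,6) w=3 -- would create cycle
Add edge (4,5) w=5 -- no cycle. Running total: 8
Add edge (5,6) w=5 -- no cycle. Running total: 13
Add edge (1,2) w=6 -- no cycle. Running total: 19

MST edges: (3,6,w=1), (2,3,w=2), (4,5,w=5), (5,6,w=5), (1,2,w=6)
Total MST weight: 1 + 2 + 5 + 5 + 6 = 19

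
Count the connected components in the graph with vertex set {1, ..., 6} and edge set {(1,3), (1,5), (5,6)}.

Step 1: Build adjacency list from edges:
  1: 3, 5
  2: (none)
  3: 1
  4: (none)
  5: 1, 6
  6: 5

Step 2: Run BFS/DFS from vertex 1:
  Visited: {1, 3, 5, 6}
  Reached 4 of 6 vertices

Step 3: Only 4 of 6 vertices reached. Graph is disconnected.
Connected components: {1, 3, 5, 6}, {2}, {4}
Number of connected components: 3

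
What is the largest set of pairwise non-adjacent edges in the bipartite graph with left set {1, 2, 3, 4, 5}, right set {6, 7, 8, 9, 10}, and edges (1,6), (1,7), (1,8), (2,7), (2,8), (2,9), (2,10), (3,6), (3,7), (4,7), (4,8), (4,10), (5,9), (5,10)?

Step 1: List the neighbors of each left vertex:
  1: 6, 7, 8
  2: 7, 8, 9, 10
  3: 6, 7
  4: 7, 8, 10
  5: 9, 10

Step 2: Greedily match left vertices, then look for augmenting paths:
  Match 1 -- 6
  Match 2 -- 10
  Match 3 -- 7
  Match 4 -- 8
  Match 5 -- 9
  No augmenting path remains.

Step 3: Verify this is maximum:
  Matching size 5 = min(|L|, |R|) = min(5, 5), which is an upper bound, so this matching is maximum.

Maximum matching: {(1,6), (2,10), (3,7), (4,8), (5,9)}
Size: 5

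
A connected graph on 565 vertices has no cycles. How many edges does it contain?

A tree on n vertices always has exactly n - 1 edges.
For n = 565: edges = 565 - 1 = 564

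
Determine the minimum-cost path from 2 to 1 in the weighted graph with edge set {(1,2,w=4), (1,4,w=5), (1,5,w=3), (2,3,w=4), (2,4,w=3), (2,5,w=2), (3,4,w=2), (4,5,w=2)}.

Step 1: Build adjacency list with weights:
  1: 2(w=4), 4(w=5), 5(w=3)
  2: 1(w=4), 3(w=4), 4(w=3), 5(w=2)
  3: 2(w=4), 4(w=2)
  4: 1(w=5), 2(w=3), 3(w=2), 5(w=2)
  5: 1(w=3), 2(w=2), 4(w=2)

Step 2: Apply Dijkstra's algorithm from vertex 2:
  Visit vertex 2 (distance=0)
    Update dist[1] = 4
    Update dist[3] = 4
    Update dist[4] = 3
    Update dist[5] = 2
  Visit vertex 5 (distance=2)
  Visit vertex 4 (distance=3)
  Visit vertex 1 (distance=4)

Step 3: Shortest path: 2 -> 1
Total weight: 4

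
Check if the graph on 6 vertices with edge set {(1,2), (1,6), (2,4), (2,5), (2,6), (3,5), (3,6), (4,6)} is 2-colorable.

Step 1: Attempt 2-coloring using BFS:
  Start at vertex 1, assign color 0
  Color vertex 2 with color 1 (neighbor of 1)
  Color vertex 6 with color 1 (neighbor of 1)
  Color vertex 4 with color 0 (neighbor of 2)
  Color vertex 5 with color 0 (neighbor of 2)

Step 2: Conflict found! Vertices 2 and 6 are adjacent but have the same color.
This means the graph contains an odd cycle.

The graph is NOT bipartite.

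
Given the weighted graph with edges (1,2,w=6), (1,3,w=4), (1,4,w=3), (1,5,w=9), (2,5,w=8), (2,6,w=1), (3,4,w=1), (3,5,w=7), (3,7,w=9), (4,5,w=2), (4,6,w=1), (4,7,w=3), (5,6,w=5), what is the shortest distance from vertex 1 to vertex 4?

Step 1: Build adjacency list with weights:
  1: 2(w=6), 3(w=4), 4(w=3), 5(w=9)
  2: 1(w=6), 5(w=8), 6(w=1)
  3: 1(w=4), 4(w=1), 5(w=7), 7(w=9)
  4: 1(w=3), 3(w=1), 5(w=2), 6(w=1), 7(w=3)
  5: 1(w=9), 2(w=8), 3(w=7), 4(w=2), 6(w=5)
  6: 2(w=1), 4(w=1), 5(w=5)
  7: 3(w=9), 4(w=3)

Step 2: Apply Dijkstra's algorithm from vertex 1:
  Visit vertex 1 (distance=0)
    Update dist[2] = 6
    Update dist[3] = 4
    Update dist[4] = 3
    Update dist[5] = 9
  Visit vertex 4 (distance=3)
    Update dist[5] = 5
    Update dist[6] = 4
    Update dist[7] = 6

Step 3: Shortest path: 1 -> 4
Total weight: 3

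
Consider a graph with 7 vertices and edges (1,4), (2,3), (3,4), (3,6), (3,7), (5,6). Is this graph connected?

Step 1: Build adjacency list from edges:
  1: 4
  2: 3
  3: 2, 4, 6, 7
  4: 1, 3
  5: 6
  6: 3, 5
  7: 3

Step 2: Run BFS/DFS from vertex 1:
  Visited: {1, 4, 3, 2, 6, 7, 5}
  Reached 7 of 7 vertices

Step 3: All 7 vertices reached from vertex 1, so the graph is connected.
Answer: Yes, the graph is connected.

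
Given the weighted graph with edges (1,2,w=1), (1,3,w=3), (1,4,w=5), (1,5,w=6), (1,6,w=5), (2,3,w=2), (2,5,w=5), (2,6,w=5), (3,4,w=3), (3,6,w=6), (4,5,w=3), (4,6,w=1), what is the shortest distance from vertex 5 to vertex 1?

Step 1: Build adjacency list with weights:
  1: 2(w=1), 3(w=3), 4(w=5), 5(w=6), 6(w=5)
  2: 1(w=1), 3(w=2), 5(w=5), 6(w=5)
  3: 1(w=3), 2(w=2), 4(w=3), 6(w=6)
  4: 1(w=5), 3(w=3), 5(w=3), 6(w=1)
  5: 1(w=6), 2(w=5), 4(w=3)
  6: 1(w=5), 2(w=5), 3(w=6), 4(w=1)

Step 2: Apply Dijkstra's algorithm from vertex 5:
  Visit vertex 5 (distance=0)
    Update dist[1] = 6
    Update dist[2] = 5
    Update dist[4] = 3
  Visit vertex 4 (distance=3)
    Update dist[3] = 6
    Update dist[6] = 4
  Visit vertex 6 (distance=4)
  Visit vertex 2 (distance=5)
  Visit vertex 1 (distance=6)

Step 3: Shortest path: 5 -> 1
Total weight: 6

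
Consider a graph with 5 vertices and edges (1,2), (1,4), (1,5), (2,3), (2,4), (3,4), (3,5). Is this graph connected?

Step 1: Build adjacency list from edges:
  1: 2, 4, 5
  2: 1, 3, 4
  3: 2, 4, 5
  4: 1, 2, 3
  5: 1, 3

Step 2: Run BFS/DFS from vertex 1:
  Visited: {1, 2, 4, 5, 3}
  Reached 5 of 5 vertices

Step 3: All 5 vertices reached from vertex 1, so the graph is connected.
Answer: Yes, the graph is connected.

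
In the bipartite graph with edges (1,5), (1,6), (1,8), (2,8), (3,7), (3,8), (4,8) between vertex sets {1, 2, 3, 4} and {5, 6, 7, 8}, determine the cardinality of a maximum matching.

Step 1: List the neighbors of each left vertex:
  1: 5, 6, 8
  2: 8
  3: 7, 8
  4: 8

Step 2: Greedily match left vertices, then look for augmenting paths:
  Match 1 -- 5
  Match 2 -- 8
  Match 3 -- 7
  No augmenting path remains.

Step 3: Verify this is maximum:
  Matching has size 3. The vertex set {1, 3, 8} covers every edge and has size 3; any matching has at most one edge per cover vertex, so 3 is maximum (König's theorem).

Maximum matching: {(1,5), (2,8), (3,7)}
Size: 3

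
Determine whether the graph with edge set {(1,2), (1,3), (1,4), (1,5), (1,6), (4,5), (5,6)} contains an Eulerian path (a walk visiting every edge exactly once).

Step 1: Find the degree of each vertex:
  deg(1) = 5
  deg(2) = 1
  deg(3) = 1
  deg(4) = 2
  deg(5) = 3
  deg(6) = 2

Step 2: Count vertices with odd degree:
  Odd-degree vertices: 1, 2, 3, 5 (4 total)

Step 3: Apply Euler's theorem:
  - Eulerian circuit exists iff graph is connected and all vertices have even degree
  - Eulerian path exists iff graph is connected and has 0 or 2 odd-degree vertices

Graph has 4 odd-degree vertices (need 0 or 2).
Neither Eulerian path nor Eulerian circuit exists.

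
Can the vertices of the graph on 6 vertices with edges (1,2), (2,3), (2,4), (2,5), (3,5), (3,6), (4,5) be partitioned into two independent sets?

Step 1: Attempt 2-coloring using BFS:
  Start at vertex 1, assign color 0
  Color vertex 2 with color 1 (neighbor of 1)
  Color vertex 3 with color 0 (neighbor of 2)
  Color vertex 4 with color 0 (neighbor of 2)
  Color vertex 5 with color 0 (neighbor of 2)

Step 2: Conflict found! Vertices 3 and 5 are adjacent but have the same color.
This means the graph contains an odd cycle.

The graph is NOT bipartite.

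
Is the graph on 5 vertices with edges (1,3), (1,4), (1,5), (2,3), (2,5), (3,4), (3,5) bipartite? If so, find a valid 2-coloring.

Step 1: Attempt 2-coloring using BFS:
  Start at vertex 1, assign color 0
  Color vertex 3 with color 1 (neighbor of 1)
  Color vertex 4 with color 1 (neighbor of 1)
  Color vertex 5 with color 1 (neighbor of 1)
  Color vertex 2 with color 0 (neighbor of 3)

Step 2: Conflict found! Vertices 3 and 4 are adjacent but have the same color.
This means the graph contains an odd cycle.

The graph is NOT bipartite.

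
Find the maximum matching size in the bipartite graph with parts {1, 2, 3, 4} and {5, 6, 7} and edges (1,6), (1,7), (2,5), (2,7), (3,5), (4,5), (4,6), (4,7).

Step 1: List the neighbors of each left vertex:
  1: 6, 7
  2: 5, 7
  3: 5
  4: 5, 6, 7

Step 2: Greedily match left vertices, then look for augmenting paths:
  Match 1 -- 6
  Match 2 -- 5
  Match 4 -- 7
  No augmenting path remains.

Step 3: Verify this is maximum:
  Matching size 3 = min(|L|, |R|) = min(4, 3), which is an upper bound, so this matching is maximum.

Maximum matching: {(1,6), (2,5), (4,7)}
Size: 3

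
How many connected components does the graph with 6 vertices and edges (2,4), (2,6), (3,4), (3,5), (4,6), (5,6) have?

Step 1: Build adjacency list from edges:
  1: (none)
  2: 4, 6
  3: 4, 5
  4: 2, 3, 6
  5: 3, 6
  6: 2, 4, 5

Step 2: Run BFS/DFS from vertex 1:
  Visited: {1}
  Reached 1 of 6 vertices

Step 3: Only 1 of 6 vertices reached. Graph is disconnected.
Connected components: {1}, {2, 3, 4, 5, 6}
Number of connected components: 2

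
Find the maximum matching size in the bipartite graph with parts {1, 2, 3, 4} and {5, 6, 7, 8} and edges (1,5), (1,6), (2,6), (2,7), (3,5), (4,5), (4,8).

Step 1: List the neighbors of each left vertex:
  1: 5, 6
  2: 6, 7
  3: 5
  4: 5, 8

Step 2: Greedily match left vertices, then look for augmenting paths:
  Match 1 -- 6
  Match 2 -- 7
  Match 3 -- 5
  Match 4 -- 8
  No augmenting path remains.

Step 3: Verify this is maximum:
  Matching size 4 = min(|L|, |R|) = min(4, 4), which is an upper bound, so this matching is maximum.

Maximum matching: {(1,6), (2,7), (3,5), (4,8)}
Size: 4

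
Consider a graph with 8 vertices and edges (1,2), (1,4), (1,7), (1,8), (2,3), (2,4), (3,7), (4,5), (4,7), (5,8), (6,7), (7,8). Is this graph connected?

Step 1: Build adjacency list from edges:
  1: 2, 4, 7, 8
  2: 1, 3, 4
  3: 2, 7
  4: 1, 2, 5, 7
  5: 4, 8
  6: 7
  7: 1, 3, 4, 6, 8
  8: 1, 5, 7

Step 2: Run BFS/DFS from vertex 1:
  Visited: {1, 2, 4, 7, 8, 3, 5, 6}
  Reached 8 of 8 vertices

Step 3: All 8 vertices reached from vertex 1, so the graph is connected.
Answer: Yes, the graph is connected.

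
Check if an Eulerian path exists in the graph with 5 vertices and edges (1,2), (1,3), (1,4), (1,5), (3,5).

Step 1: Find the degree of each vertex:
  deg(1) = 4
  deg(2) = 1
  deg(3) = 2
  deg(4) = 1
  deg(5) = 2

Step 2: Count vertices with odd degree:
  Odd-degree vertices: 2, 4 (2 total)

Step 3: Apply Euler's theorem:
  - Eulerian circuit exists iff graph is connected and all vertices have even degree
  - Eulerian path exists iff graph is connected and has 0 or 2 odd-degree vertices

Graph is connected with exactly 2 odd-degree vertices (2, 4).
Eulerian path exists (starting and ending at the odd-degree vertices), but no Eulerian circuit.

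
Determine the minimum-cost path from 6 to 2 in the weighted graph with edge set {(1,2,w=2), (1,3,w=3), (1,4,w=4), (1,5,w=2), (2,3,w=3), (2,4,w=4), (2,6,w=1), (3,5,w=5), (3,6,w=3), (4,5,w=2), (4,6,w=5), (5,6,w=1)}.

Step 1: Build adjacency list with weights:
  1: 2(w=2), 3(w=3), 4(w=4), 5(w=2)
  2: 1(w=2), 3(w=3), 4(w=4), 6(w=1)
  3: 1(w=3), 2(w=3), 5(w=5), 6(w=3)
  4: 1(w=4), 2(w=4), 5(w=2), 6(w=5)
  5: 1(w=2), 3(w=5), 4(w=2), 6(w=1)
  6: 2(w=1), 3(w=3), 4(w=5), 5(w=1)

Step 2: Apply Dijkstra's algorithm from vertex 6:
  Visit vertex 6 (distance=0)
    Update dist[2] = 1
    Update dist[3] = 3
    Update dist[4] = 5
    Update dist[5] = 1
  Visit vertex 2 (distance=1)
    Update dist[1] = 3

Step 3: Shortest path: 6 -> 2
Total weight: 1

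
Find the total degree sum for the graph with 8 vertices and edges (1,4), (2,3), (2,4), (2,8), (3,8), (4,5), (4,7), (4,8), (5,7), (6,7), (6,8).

Step 1: Count edges incident to each vertex:
  deg(1) = 1 (neighbors: 4)
  deg(2) = 3 (neighbors: 3, 4, 8)
  deg(3) = 2 (neighbors: 2, 8)
  deg(4) = 5 (neighbors: 1, 2, 5, 7, 8)
  deg(5) = 2 (neighbors: 4, 7)
  deg(6) = 2 (neighbors: 7, 8)
  deg(7) = 3 (neighbors: 4, 5, 6)
  deg(8) = 4 (neighbors: 2, 3, 4, 6)

Step 2: Sum all degrees:
  1 + 3 + 2 + 5 + 2 + 2 + 3 + 4 = 22

Verification: sum of degrees = 2 * |E| = 2 * 11 = 22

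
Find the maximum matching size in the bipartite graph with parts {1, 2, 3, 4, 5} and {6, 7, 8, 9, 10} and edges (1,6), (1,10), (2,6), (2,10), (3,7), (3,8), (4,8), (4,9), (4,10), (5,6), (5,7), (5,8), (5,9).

Step 1: List the neighbors of each left vertex:
  1: 6, 10
  2: 6, 10
  3: 7, 8
  4: 8, 9, 10
  5: 6, 7, 8, 9

Step 2: Greedily match left vertices, then look for augmenting paths:
  Match 1 -- 6
  Match 2 -- 10
  Match 3 -- 7
  Match 4 -- 8
  Match 5 -- 9
  No augmenting path remains.

Step 3: Verify this is maximum:
  Matching size 5 = min(|L|, |R|) = min(5, 5), which is an upper bound, so this matching is maximum.

Maximum matching: {(1,6), (2,10), (3,7), (4,8), (5,9)}
Size: 5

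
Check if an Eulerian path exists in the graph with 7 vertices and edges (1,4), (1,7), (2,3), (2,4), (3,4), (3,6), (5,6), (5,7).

Step 1: Find the degree of each vertex:
  deg(1) = 2
  deg(2) = 2
  deg(3) = 3
  deg(4) = 3
  deg(5) = 2
  deg(6) = 2
  deg(7) = 2

Step 2: Count vertices with odd degree:
  Odd-degree vertices: 3, 4 (2 total)

Step 3: Apply Euler's theorem:
  - Eulerian circuit exists iff graph is connected and all vertices have even degree
  - Eulerian path exists iff graph is connected and has 0 or 2 odd-degree vertices

Graph is connected with exactly 2 odd-degree vertices (3, 4).
Eulerian path exists (starting and ending at the odd-degree vertices), but no Eulerian circuit.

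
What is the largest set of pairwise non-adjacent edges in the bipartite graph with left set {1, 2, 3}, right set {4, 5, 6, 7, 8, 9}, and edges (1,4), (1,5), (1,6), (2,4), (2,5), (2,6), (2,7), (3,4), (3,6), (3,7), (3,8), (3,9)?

Step 1: List the neighbors of each left vertex:
  1: 4, 5, 6
  2: 4, 5, 6, 7
  3: 4, 6, 7, 8, 9

Step 2: Greedily match left vertices, then look for augmenting paths:
  Match 1 -- 4
  Match 2 -- 5
  Match 3 -- 6
  No augmenting path remains.

Step 3: Verify this is maximum:
  Matching size 3 = min(|L|, |R|) = min(3, 6), which is an upper bound, so this matching is maximum.

Maximum matching: {(1,4), (2,5), (3,6)}
Size: 3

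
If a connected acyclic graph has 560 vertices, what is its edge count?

A tree on n vertices always has exactly n - 1 edges.
For n = 560: edges = 560 - 1 = 559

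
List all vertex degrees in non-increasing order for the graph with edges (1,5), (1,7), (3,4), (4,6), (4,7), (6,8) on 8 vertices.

Step 1: Count edges incident to each vertex:
  deg(1) = 2 (neighbors: 5, 7)
  deg(2) = 0 (neighbors: none)
  deg(3) = 1 (neighbors: 4)
  deg(4) = 3 (neighbors: 3, 6, 7)
  deg(5) = 1 (neighbors: 1)
  deg(6) = 2 (neighbors: 4, 8)
  deg(7) = 2 (neighbors: 1, 4)
  deg(8) = 1 (neighbors: 6)

Step 2: Sort degrees in non-increasing order:
  Degrees: [2, 0, 1, 3, 1, 2, 2, 1] -> sorted: [3, 2, 2, 2, 1, 1, 1, 0]

Degree sequence: [3, 2, 2, 2, 1, 1, 1, 0]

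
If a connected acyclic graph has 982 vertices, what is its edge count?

A tree on n vertices always has exactly n - 1 edges.
For n = 982: edges = 982 - 1 = 981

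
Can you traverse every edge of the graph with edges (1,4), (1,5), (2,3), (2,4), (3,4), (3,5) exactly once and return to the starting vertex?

Step 1: Find the degree of each vertex:
  deg(1) = 2
  deg(2) = 2
  deg(3) = 3
  deg(4) = 3
  deg(5) = 2

Step 2: Count vertices with odd degree:
  Odd-degree vertices: 3, 4 (2 total)

Step 3: Apply Euler's theorem:
  - Eulerian circuit exists iff graph is connected and all vertices have even degree
  - Eulerian path exists iff graph is connected and has 0 or 2 odd-degree vertices

Graph is connected with exactly 2 odd-degree vertices (3, 4).
Eulerian path exists (starting and ending at the odd-degree vertices), but no Eulerian circuit.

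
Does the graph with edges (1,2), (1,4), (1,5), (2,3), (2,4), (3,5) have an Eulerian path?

Step 1: Find the degree of each vertex:
  deg(1) = 3
  deg(2) = 3
  deg(3) = 2
  deg(4) = 2
  deg(5) = 2

Step 2: Count vertices with odd degree:
  Odd-degree vertices: 1, 2 (2 total)

Step 3: Apply Euler's theorem:
  - Eulerian circuit exists iff graph is connected and all vertices have even degree
  - Eulerian path exists iff graph is connected and has 0 or 2 odd-degree vertices

Graph is connected with exactly 2 odd-degree vertices (1, 2).
Eulerian path exists (starting and ending at the odd-degree vertices), but no Eulerian circuit.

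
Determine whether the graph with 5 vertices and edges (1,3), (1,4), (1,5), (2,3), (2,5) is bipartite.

Step 1: Attempt 2-coloring using BFS:
  Start at vertex 1, assign color 0
  Color vertex 3 with color 1 (neighbor of 1)
  Color vertex 4 with color 1 (neighbor of 1)
  Color vertex 5 with color 1 (neighbor of 1)
  Color vertex 2 with color 0 (neighbor of 3)

Step 2: 2-coloring succeeded. No conflicts found.
  Set A (color 0): {1, 2}
  Set B (color 1): {3, 4, 5}

The graph is bipartite with partition {1, 2}, {3, 4, 5}.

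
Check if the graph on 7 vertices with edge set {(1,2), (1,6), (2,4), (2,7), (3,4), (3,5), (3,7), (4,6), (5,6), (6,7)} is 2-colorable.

Step 1: Attempt 2-coloring using BFS:
  Start at vertex 1, assign color 0
  Color vertex 2 with color 1 (neighbor of 1)
  Color vertex 6 with color 1 (neighbor of 1)
  Color vertex 4 with color 0 (neighbor of 2)
  Color vertex 7 with color 0 (neighbor of 2)
  Color vertex 5 with color 0 (neighbor of 6)
  Color vertex 3 with color 1 (neighbor of 4)

Step 2: 2-coloring succeeded. No conflicts found.
  Set A (color 0): {1, 4, 5, 7}
  Set B (color 1): {2, 3, 6}

The graph is bipartite with partition {1, 4, 5, 7}, {2, 3, 6}.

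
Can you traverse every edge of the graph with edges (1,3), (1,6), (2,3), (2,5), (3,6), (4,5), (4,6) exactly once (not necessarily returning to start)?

Step 1: Find the degree of each vertex:
  deg(1) = 2
  deg(2) = 2
  deg(3) = 3
  deg(4) = 2
  deg(5) = 2
  deg(6) = 3

Step 2: Count vertices with odd degree:
  Odd-degree vertices: 3, 6 (2 total)

Step 3: Apply Euler's theorem:
  - Eulerian circuit exists iff graph is connected and all vertices have even degree
  - Eulerian path exists iff graph is connected and has 0 or 2 odd-degree vertices

Graph is connected with exactly 2 odd-degree vertices (3, 6).
Eulerian path exists (starting and ending at the odd-degree vertices), but no Eulerian circuit.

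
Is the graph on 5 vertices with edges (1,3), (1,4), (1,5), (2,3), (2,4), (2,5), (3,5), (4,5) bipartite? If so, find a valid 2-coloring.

Step 1: Attempt 2-coloring using BFS:
  Start at vertex 1, assign color 0
  Color vertex 3 with color 1 (neighbor of 1)
  Color vertex 4 with color 1 (neighbor of 1)
  Color vertex 5 with color 1 (neighbor of 1)
  Color vertex 2 with color 0 (neighbor of 3)

Step 2: Conflict found! Vertices 3 and 5 are adjacent but have the same color.
This means the graph contains an odd cycle.

The graph is NOT bipartite.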